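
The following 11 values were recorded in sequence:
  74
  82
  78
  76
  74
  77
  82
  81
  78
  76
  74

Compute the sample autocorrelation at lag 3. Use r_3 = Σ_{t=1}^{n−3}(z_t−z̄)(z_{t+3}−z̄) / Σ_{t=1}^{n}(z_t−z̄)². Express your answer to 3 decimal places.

-0.516

Mean z̄ = (74 + 82 + 78 + 76 + 74 + 77 + 82 + 81 + 78 + 76 + 74)/11 = 77.4545
Numerator Σ_{t=1}^{8}(z_t−z̄)(z_{t+3}−z̄) = -48.8926
Denominator Σ(z_t−z̄)² = 94.7273
r_3 = -48.8926 / 94.7273 = -0.516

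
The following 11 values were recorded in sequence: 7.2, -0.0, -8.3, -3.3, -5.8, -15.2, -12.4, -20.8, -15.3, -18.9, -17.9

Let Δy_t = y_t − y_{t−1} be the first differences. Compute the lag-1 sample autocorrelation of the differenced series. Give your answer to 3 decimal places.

First differences Δy: -7.2, -8.3, 5.0, -2.5, -9.4, 2.8, -8.4, 5.5, -3.6, 1.0
Mean of differences = -2.5100
Numerator Σ(Δy_t−Δȳ)(Δy_{t+1}−Δȳ) = -143.9191
Denominator Σ(Δy_t−Δȳ)² = 299.9490
r_1(Δy) = -143.9191 / 299.9490 = -0.480

-0.480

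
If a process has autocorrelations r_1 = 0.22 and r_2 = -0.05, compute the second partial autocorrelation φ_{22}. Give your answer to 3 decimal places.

φ_{22} = (r_2 − r_1²) / (1 − r_1²)
r_1² = (0.22)² = 0.0484
Numerator = -0.05 − 0.0484 = -0.0984; denominator = 1 − 0.0484 = 0.9516
φ_{22} = -0.0984 / 0.9516 = -0.103

-0.103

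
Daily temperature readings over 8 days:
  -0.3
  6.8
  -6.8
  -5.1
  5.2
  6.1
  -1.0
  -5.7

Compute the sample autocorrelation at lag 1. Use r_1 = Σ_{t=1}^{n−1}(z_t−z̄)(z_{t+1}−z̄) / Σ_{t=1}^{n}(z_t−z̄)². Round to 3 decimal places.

-0.038

Mean z̄ = (-0.3 + 6.8 − 6.8 − 5.1 + 5.2 + 6.1 − 1.0 − 5.7)/8 = -0.1000
Numerator Σ_{t=1}^{7}(z_t−z̄)(z_{t+1}−z̄) = -8.2900
Denominator Σ(z_t−z̄)² = 216.2400
r_1 = -8.2900 / 216.2400 = -0.038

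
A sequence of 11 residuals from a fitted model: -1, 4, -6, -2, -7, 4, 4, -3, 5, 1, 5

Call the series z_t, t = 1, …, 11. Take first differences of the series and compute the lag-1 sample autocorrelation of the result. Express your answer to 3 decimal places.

First differences Δz: 5, -10, 4, -5, 11, 0, -7, 8, -4, 4
Mean of differences = 0.6000
Numerator Σ(Δz_t−Δz̄)(Δz_{t+1}−Δz̄) = -267.5600
Denominator Σ(Δz_t−Δz̄)² = 428.4000
r_1(Δz) = -267.5600 / 428.4000 = -0.625

-0.625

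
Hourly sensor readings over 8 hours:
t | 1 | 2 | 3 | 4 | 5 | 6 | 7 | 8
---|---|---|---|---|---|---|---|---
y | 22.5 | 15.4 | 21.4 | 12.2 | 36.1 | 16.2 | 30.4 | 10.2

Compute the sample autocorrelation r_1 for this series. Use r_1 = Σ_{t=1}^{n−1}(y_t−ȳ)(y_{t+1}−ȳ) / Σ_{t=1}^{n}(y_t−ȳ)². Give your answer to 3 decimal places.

-0.643

Mean ȳ = (22.5 + 15.4 + 21.4 + 12.2 + 36.1 + 16.2 + 30.4 + 10.2)/8 = 20.5500
Deviations from mean: 1.9500, -5.1500, 0.8500, -8.3500, 15.5500, -4.3500, 9.8500, -10.3500
Σ(y_t−ȳ)(y_{t+1}−ȳ) = (-10.0425) + (-4.3775) + (-7.0975) + (-129.8425) + (-67.6425) + (-42.8475) + (-101.9475) = -363.7975
Denominator Σ(y_t−ȳ)² = 565.6400
r_1 = -363.7975 / 565.6400 = -0.643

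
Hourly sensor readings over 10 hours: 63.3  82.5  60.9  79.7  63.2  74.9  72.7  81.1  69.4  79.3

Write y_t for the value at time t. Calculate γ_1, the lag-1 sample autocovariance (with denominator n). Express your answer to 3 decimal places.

-42.726

Mean ȳ = (63.3 + 82.5 + 60.9 + 79.7 + 63.2 + 74.9 + 72.7 + 81.1 + 69.4 + 79.3)/10 = 72.7000
Σ_{t=1}^{9}(y_t−ȳ)(y_{t+1}−ȳ) = -427.2600
γ_1 = -427.2600 / 10 = -42.726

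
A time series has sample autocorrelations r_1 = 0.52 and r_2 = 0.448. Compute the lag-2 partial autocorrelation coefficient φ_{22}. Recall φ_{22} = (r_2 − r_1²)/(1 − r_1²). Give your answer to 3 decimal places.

0.243

φ_{22} = (r_2 − r_1²) / (1 − r_1²)
r_1² = (0.52)² = 0.2704
Numerator = 0.448 − 0.2704 = 0.1776; denominator = 1 − 0.2704 = 0.7296
φ_{22} = 0.1776 / 0.7296 = 0.243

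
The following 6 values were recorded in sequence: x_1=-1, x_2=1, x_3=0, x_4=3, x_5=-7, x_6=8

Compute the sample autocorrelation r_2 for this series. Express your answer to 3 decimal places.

0.199

Mean x̄ = (-1 + 1 + 0 + 3 − 7 + 8)/6 = 0.6667
Deviations from mean: -1.6667, 0.3333, -0.6667, 2.3333, -7.6667, 7.3333
Σ(x_t−x̄)(x_{t+2}−x̄) = (1.1111) + (0.7778) + (5.1111) + (17.1111) = 24.1111
Denominator Σ(x_t−x̄)² = 121.3333
r_2 = 24.1111 / 121.3333 = 0.199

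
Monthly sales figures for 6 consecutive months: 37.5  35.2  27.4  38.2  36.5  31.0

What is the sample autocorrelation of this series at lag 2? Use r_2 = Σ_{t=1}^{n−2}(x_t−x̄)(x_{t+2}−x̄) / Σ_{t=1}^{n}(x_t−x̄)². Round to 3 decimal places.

Mean x̄ = (37.5 + 35.2 + 27.4 + 38.2 + 36.5 + 31.0)/6 = 34.3000
Deviations from mean: 3.2000, 0.9000, -6.9000, 3.9000, 2.2000, -3.3000
Numerator Σ_{t=1}^{4}(x_t−x̄)(x_{t+2}−x̄) = -46.6200
Denominator Σ(x_t−x̄)² = 89.6000
r_2 = -46.6200 / 89.6000 = -0.520

-0.520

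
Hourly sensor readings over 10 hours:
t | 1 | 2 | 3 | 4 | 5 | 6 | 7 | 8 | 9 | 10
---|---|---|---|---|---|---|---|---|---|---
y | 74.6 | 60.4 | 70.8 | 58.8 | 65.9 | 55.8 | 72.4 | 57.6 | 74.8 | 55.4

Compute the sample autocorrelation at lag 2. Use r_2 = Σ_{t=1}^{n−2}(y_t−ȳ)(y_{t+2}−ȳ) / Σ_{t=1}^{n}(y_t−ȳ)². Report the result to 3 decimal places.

0.637

Mean ȳ = (74.6 + 60.4 + 70.8 + 58.8 + 65.9 + 55.8 + 72.4 + 57.6 + 74.8 + 55.4)/10 = 64.6500
Numerator Σ_{t=1}^{8}(y_t−ȳ)(y_{t+2}−ȳ) = 361.4700
Denominator Σ(y_t−ȳ)² = 567.3450
r_2 = 361.4700 / 567.3450 = 0.637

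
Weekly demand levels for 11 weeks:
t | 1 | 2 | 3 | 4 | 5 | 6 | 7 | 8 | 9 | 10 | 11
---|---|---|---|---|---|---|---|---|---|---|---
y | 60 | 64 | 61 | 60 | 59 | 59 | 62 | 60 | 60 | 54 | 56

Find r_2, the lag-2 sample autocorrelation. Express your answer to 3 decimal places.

-0.041

Mean ȳ = (60 + 64 + 61 + 60 + 59 + 59 + 62 + 60 + 60 + 54 + 56)/11 = 59.5455
Numerator Σ_{t=1}^{9}(y_t−ȳ)(y_{t+2}−ȳ) = -2.9587
Denominator Σ(y_t−ȳ)² = 72.7273
r_2 = -2.9587 / 72.7273 = -0.041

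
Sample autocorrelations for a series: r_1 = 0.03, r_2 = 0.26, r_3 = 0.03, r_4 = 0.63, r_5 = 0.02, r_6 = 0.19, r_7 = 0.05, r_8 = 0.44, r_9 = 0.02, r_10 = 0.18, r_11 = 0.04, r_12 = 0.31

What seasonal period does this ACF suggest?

The largest autocorrelation is r_4 = 0.63, with weaker echoes at lags 8 (0.44) and 12 (0.31); the remaining lags stay at or below 0.26.
The dominant spike at lag 4 indicates a seasonal period of 4.

4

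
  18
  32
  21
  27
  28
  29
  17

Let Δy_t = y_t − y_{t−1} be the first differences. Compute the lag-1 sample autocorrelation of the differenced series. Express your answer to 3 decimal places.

-0.452

First differences Δy: 14, -11, 6, 1, 1, -12
Mean of differences = -0.1667
Numerator Σ(Δy_t−Δȳ)(Δy_{t+1}−Δȳ) = -225.5278
Denominator Σ(Δy_t−Δȳ)² = 498.8333
r_1(Δy) = -225.5278 / 498.8333 = -0.452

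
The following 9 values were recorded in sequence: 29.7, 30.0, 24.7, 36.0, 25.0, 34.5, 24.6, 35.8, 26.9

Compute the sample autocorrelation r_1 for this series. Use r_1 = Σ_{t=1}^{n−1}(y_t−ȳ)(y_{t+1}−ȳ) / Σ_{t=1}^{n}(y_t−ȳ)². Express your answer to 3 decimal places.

Mean ȳ = (29.7 + 30.0 + 24.7 + 36.0 + 25.0 + 34.5 + 24.6 + 35.8 + 26.9)/9 = 29.6889
Numerator Σ_{t=1}^{8}(y_t−ȳ)(y_{t+1}−ȳ) = -157.8101
Denominator Σ(y_t−ȳ)² = 180.9689
r_1 = -157.8101 / 180.9689 = -0.872

-0.872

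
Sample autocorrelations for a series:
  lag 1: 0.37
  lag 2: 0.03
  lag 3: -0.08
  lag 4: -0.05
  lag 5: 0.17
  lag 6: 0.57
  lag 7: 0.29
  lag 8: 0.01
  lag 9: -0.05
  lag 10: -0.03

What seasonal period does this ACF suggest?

The largest autocorrelation is r_6 = 0.57; the remaining lags stay at or below 0.37. The elevated value at lag 1 (0.37), dropping to 0.03 at lag 2, reflects decaying short-term dependence rather than seasonality.
The dominant spike at lag 6 indicates a seasonal period of 6.

6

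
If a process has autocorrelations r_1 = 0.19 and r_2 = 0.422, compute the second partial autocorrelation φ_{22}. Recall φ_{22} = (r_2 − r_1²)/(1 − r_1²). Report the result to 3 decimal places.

φ_{22} = (r_2 − r_1²) / (1 − r_1²)
r_1² = (0.19)² = 0.0361
Numerator = 0.422 − 0.0361 = 0.3859; denominator = 1 − 0.0361 = 0.9639
φ_{22} = 0.3859 / 0.9639 = 0.400

0.400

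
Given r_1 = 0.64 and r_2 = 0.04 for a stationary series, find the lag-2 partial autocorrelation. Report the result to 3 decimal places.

φ_{22} = (r_2 − r_1²) / (1 − r_1²)
r_1² = (0.64)² = 0.4096
Numerator = 0.04 − 0.4096 = -0.3696; denominator = 1 − 0.4096 = 0.5904
φ_{22} = -0.3696 / 0.5904 = -0.626

-0.626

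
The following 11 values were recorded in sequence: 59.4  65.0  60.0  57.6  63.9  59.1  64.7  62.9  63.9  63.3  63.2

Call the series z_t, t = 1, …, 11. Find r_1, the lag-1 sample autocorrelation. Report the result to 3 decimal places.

Mean z̄ = (59.4 + 65.0 + 60.0 + 57.6 + 63.9 + 59.1 + 64.7 + 62.9 + 63.9 + 63.3 + 63.2)/11 = 62.0909
Numerator Σ_{t=1}^{10}(z_t−z̄)(z_{t+1}−z̄) = -18.7564
Denominator Σ(z_t−z̄)² = 65.8891
r_1 = -18.7564 / 65.8891 = -0.285

-0.285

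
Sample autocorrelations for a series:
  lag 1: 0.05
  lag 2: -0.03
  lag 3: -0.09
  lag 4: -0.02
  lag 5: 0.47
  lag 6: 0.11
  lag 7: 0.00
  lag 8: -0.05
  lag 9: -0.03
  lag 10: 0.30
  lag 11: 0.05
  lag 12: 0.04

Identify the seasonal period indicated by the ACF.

The largest autocorrelation is r_5 = 0.47, with a weaker echo at lag 10 (0.30); the remaining lags stay at or below 0.11.
The dominant spike at lag 5 indicates a seasonal period of 5.

5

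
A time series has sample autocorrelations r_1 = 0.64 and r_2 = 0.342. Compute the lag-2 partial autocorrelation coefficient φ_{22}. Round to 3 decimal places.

φ_{22} = (r_2 − r_1²) / (1 − r_1²)
r_1² = (0.64)² = 0.4096
Numerator = 0.342 − 0.4096 = -0.0676; denominator = 1 − 0.4096 = 0.5904
φ_{22} = -0.0676 / 0.5904 = -0.114

-0.114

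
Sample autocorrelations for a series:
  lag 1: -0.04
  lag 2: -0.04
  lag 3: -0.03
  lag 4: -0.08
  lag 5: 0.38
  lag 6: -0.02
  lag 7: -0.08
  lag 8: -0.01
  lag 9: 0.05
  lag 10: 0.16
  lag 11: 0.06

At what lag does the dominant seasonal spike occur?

The largest autocorrelation is r_5 = 0.38, with a weaker echo at lag 10 (0.16); the remaining lags stay at or below 0.06.
The dominant spike at lag 5 indicates a seasonal period of 5.

5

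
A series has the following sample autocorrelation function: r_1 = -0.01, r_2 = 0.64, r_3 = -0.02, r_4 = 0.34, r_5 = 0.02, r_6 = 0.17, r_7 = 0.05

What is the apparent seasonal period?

The largest autocorrelation is r_2 = 0.64, with weaker echoes at lags 4 (0.34) and 6 (0.17); the remaining lags stay at or below 0.05.
The dominant spike at lag 2 indicates a seasonal period of 2.

2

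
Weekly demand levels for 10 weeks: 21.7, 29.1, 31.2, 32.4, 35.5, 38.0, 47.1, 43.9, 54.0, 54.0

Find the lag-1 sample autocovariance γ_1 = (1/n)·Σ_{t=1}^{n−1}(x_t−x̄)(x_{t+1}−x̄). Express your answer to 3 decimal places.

Mean x̄ = (21.7 + 29.1 + 31.2 + 32.4 + 35.5 + 38.0 + 47.1 + 43.9 + 54.0 + 54.0)/10 = 38.6900
Σ_{t=1}^{9}(x_t−x̄)(x_{t+1}−x̄) = 656.3159
γ_1 = 656.3159 / 10 = 65.632

65.632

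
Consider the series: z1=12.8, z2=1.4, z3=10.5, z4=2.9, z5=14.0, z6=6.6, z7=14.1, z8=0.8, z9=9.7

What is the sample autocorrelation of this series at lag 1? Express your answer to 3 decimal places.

-0.718

Mean z̄ = (12.8 + 1.4 + 10.5 + 2.9 + 14.0 + 6.6 + 14.1 + 0.8 + 9.7)/9 = 8.0889
Numerator Σ_{t=1}^{8}(z_t−z̄)(z_{t+1}−z̄) = -164.1312
Denominator Σ(z_t−z̄)² = 228.6889
r_1 = -164.1312 / 228.6889 = -0.718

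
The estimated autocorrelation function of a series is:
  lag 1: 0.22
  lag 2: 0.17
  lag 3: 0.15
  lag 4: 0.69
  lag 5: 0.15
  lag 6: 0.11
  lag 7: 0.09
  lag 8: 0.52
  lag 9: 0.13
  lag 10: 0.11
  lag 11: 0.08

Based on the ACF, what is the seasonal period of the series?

4

The largest autocorrelation is r_4 = 0.69, with a weaker echo at lag 8 (0.52); the remaining lags stay at or below 0.22. The elevated value at lag 1 (0.22), dropping to 0.17 at lag 2, reflects decaying short-term dependence rather than seasonality.
The dominant spike at lag 4 indicates a seasonal period of 4.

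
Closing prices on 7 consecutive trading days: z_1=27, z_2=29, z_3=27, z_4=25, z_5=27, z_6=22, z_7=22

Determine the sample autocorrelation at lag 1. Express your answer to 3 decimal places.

0.362

Mean z̄ = (27 + 29 + 27 + 25 + 27 + 22 + 22)/7 = 25.5714
Deviations from mean: 1.4286, 3.4286, 1.4286, -0.5714, 1.4286, -3.5714, -3.5714
Σ(z_t−z̄)(z_{t+1}−z̄) = (4.8980) + (4.8980) + (-0.8163) + (-0.8163) + (-5.1020) + (12.7551) = 15.8163
Denominator Σ(z_t−z̄)² = 43.7143
r_1 = 15.8163 / 43.7143 = 0.362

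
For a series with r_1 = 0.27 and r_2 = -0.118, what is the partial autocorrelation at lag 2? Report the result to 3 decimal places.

φ_{22} = (r_2 − r_1²) / (1 − r_1²)
r_1² = (0.27)² = 0.0729
Numerator = -0.118 − 0.0729 = -0.1909; denominator = 1 − 0.0729 = 0.9271
φ_{22} = -0.1909 / 0.9271 = -0.206

-0.206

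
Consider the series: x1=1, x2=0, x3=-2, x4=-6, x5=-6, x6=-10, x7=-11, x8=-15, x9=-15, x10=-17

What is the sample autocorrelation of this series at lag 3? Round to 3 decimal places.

0.113

Mean x̄ = (1 + 0 − 2 − 6 − 6 − 10 − 11 − 15 − 15 − 17)/10 = -8.1000
Σ(x_t−x̄)(x_{t+3}−x̄) = (19.1100) + (17.0100) + (-11.5900) + (-6.0900) + (-14.4900) + (13.1100) + (25.8100) = 42.8700
Denominator Σ(x_t−x̄)² = 380.9000
r_3 = 42.8700 / 380.9000 = 0.113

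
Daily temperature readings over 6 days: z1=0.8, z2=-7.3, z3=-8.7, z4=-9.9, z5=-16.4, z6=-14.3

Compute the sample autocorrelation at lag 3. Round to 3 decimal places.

-0.128

Mean z̄ = (0.8 − 7.3 − 8.7 − 9.9 − 16.4 − 14.3)/6 = -9.3000
Deviations from mean: 10.1000, 2.0000, 0.6000, -0.6000, -7.1000, -5.0000
Σ(z_t−z̄)(z_{t+3}−z̄) = (-6.0600) + (-14.2000) + (-3.0000) = -23.2600
Denominator Σ(z_t−z̄)² = 182.1400
r_3 = -23.2600 / 182.1400 = -0.128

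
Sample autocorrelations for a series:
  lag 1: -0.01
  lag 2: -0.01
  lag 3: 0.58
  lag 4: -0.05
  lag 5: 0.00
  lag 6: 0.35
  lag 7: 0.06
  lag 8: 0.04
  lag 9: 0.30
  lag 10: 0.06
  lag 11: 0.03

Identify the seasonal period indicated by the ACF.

The largest autocorrelation is r_3 = 0.58, with weaker echoes at lags 6 (0.35) and 9 (0.30); the remaining lags stay at or below 0.06.
The dominant spike at lag 3 indicates a seasonal period of 3.

3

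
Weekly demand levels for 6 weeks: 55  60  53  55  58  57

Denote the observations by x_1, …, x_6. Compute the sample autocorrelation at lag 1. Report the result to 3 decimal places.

-0.440

Mean x̄ = (55 + 60 + 53 + 55 + 58 + 57)/6 = 56.3333
Deviations from mean: -1.3333, 3.6667, -3.3333, -1.3333, 1.6667, 0.6667
Σ(x_t−x̄)(x_{t+1}−x̄) = (-4.8889) + (-12.2222) + (4.4444) + (-2.2222) + (1.1111) = -13.7778
Denominator Σ(x_t−x̄)² = 31.3333
r_1 = -13.7778 / 31.3333 = -0.440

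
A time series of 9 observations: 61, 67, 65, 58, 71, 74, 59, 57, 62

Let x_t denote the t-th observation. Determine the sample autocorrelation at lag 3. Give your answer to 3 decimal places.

Mean x̄ = (61 + 67 + 65 + 58 + 71 + 74 + 59 + 57 + 62)/9 = 63.7778
Σ(x_t−x̄)(x_{t+3}−x̄) = (16.0494) + (23.2716) + (12.4938) + (27.6049) + (-48.9506) + (-18.1728) = 12.2963
Denominator Σ(x_t−x̄)² = 281.5556
r_3 = 12.2963 / 281.5556 = 0.044

0.044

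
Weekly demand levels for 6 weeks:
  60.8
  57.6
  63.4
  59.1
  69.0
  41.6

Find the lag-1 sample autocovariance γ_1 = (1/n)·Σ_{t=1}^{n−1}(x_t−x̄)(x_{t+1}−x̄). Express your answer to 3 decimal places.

-29.326

Mean x̄ = (60.8 + 57.6 + 63.4 + 59.1 + 69.0 + 41.6)/6 = 58.5833
Deviations: 2.2167, -0.9833, 4.8167, 0.5167, 10.4167, -16.9833
Σ_{t=1}^{5}(x_t−x̄)(x_{t+1}−x̄) = -175.9553
γ_1 = -175.9553 / 6 = -29.326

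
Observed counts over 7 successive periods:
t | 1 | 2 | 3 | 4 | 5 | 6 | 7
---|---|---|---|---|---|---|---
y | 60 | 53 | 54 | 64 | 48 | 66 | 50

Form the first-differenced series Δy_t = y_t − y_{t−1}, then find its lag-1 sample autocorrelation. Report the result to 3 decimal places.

First differences Δy: -7, 1, 10, -16, 18, -16
Mean of differences = -1.6667
Numerator Σ(Δy_t−Δȳ)(Δy_{t+1}−Δȳ) = -714.1111
Denominator Σ(Δy_t−Δȳ)² = 969.3333
r_1(Δy) = -714.1111 / 969.3333 = -0.737

-0.737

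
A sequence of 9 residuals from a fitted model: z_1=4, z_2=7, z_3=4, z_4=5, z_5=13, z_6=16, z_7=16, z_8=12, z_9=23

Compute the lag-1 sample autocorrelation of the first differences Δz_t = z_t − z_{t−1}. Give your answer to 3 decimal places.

-0.226

First differences Δz: 3, -3, 1, 8, 3, 0, -4, 11
Mean of differences = 2.3750
Numerator Σ(Δz_t−Δz̄)(Δz_{t+1}−Δz̄) = -41.5156
Denominator Σ(Δz_t−Δz̄)² = 183.8750
r_1(Δz) = -41.5156 / 183.8750 = -0.226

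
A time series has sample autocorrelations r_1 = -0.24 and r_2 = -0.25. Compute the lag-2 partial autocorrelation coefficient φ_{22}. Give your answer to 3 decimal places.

-0.326

φ_{22} = (r_2 − r_1²) / (1 − r_1²)
r_1² = (-0.24)² = 0.0576
Numerator = -0.25 − 0.0576 = -0.3076; denominator = 1 − 0.0576 = 0.9424
φ_{22} = -0.3076 / 0.9424 = -0.326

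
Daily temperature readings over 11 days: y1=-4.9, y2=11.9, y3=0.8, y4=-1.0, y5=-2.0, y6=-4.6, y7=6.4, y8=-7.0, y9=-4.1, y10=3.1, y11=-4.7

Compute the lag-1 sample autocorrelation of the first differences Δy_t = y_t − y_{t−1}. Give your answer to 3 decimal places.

-0.492

First differences Δy: 16.8, -11.1, -1.8, -1.0, -2.6, 11.0, -13.4, 2.9, 7.2, -7.8
Mean of differences = 0.0200
Numerator Σ(Δy_t−Δȳ)(Δy_{t+1}−Δȳ) = -412.0644
Denominator Σ(Δy_t−Δȳ)² = 838.0960
r_1(Δy) = -412.0644 / 838.0960 = -0.492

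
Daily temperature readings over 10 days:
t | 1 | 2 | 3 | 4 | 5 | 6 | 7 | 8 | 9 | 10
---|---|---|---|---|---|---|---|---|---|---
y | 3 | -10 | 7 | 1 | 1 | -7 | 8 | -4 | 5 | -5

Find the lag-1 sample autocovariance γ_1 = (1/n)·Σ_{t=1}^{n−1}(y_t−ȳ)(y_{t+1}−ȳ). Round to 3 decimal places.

-23.191

Mean ȳ = (3 − 10 + 7 + 1 + 1 − 7 + 8 − 4 + 5 − 5)/10 = -0.1000
Σ_{t=1}^{9}(y_t−ȳ)(y_{t+1}−ȳ) = -231.9100
γ_1 = -231.9100 / 10 = -23.191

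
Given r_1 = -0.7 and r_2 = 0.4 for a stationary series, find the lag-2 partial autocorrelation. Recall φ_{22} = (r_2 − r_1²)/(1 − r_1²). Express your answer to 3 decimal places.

-0.176

φ_{22} = (r_2 − r_1²) / (1 − r_1²)
r_1² = (-0.7)² = 0.49
Numerator = 0.4 − 0.4900 = -0.0900; denominator = 1 − 0.4900 = 0.5100
φ_{22} = -0.0900 / 0.5100 = -0.176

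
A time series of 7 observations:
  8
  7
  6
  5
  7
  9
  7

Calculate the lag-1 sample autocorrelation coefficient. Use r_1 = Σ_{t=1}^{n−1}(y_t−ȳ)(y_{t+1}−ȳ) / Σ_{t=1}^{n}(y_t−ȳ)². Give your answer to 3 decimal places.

0.200

Mean ȳ = (8 + 7 + 6 + 5 + 7 + 9 + 7)/7 = 7.0000
Deviations from mean: 1.0000, 0.0000, -1.0000, -2.0000, 0.0000, 2.0000, 0.0000
Numerator Σ_{t=1}^{6}(y_t−ȳ)(y_{t+1}−ȳ) = 2.0000
Denominator Σ(y_t−ȳ)² = 10.0000
r_1 = 2.0000 / 10.0000 = 0.200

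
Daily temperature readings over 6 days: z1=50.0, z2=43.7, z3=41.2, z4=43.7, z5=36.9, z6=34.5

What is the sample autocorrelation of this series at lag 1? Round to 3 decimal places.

0.260

Mean z̄ = (50.0 + 43.7 + 41.2 + 43.7 + 36.9 + 34.5)/6 = 41.6667
Numerator Σ_{t=1}^{5}(z_t−z̄)(z_{t+1}−z̄) = 39.5156
Denominator Σ(z_t−z̄)² = 152.0133
r_1 = 39.5156 / 152.0133 = 0.260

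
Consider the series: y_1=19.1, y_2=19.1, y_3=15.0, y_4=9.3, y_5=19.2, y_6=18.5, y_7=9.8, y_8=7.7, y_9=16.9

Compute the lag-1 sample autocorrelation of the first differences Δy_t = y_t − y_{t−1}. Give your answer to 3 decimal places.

-0.122

First differences Δy: 0.0, -4.1, -5.7, 9.9, -0.7, -8.7, -2.1, 9.2
Mean of differences = -0.2750
Numerator Σ(Δy_t−Δȳ)(Δy_{t+1}−Δȳ) = -38.1606
Denominator Σ(Δy_t−Δȳ)² = 311.9350
r_1(Δy) = -38.1606 / 311.9350 = -0.122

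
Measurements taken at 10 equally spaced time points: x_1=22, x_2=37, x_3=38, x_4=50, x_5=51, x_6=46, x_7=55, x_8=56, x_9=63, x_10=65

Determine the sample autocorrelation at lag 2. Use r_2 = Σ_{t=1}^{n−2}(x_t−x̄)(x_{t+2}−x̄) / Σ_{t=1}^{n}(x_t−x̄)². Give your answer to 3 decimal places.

0.291

Mean x̄ = (22 + 37 + 38 + 50 + 51 + 46 + 55 + 56 + 63 + 65)/10 = 48.3000
Numerator Σ_{t=1}^{8}(x_t−x̄)(x_{t+2}−x̄) = 447.4200
Denominator Σ(x_t−x̄)² = 1540.1000
r_2 = 447.4200 / 1540.1000 = 0.291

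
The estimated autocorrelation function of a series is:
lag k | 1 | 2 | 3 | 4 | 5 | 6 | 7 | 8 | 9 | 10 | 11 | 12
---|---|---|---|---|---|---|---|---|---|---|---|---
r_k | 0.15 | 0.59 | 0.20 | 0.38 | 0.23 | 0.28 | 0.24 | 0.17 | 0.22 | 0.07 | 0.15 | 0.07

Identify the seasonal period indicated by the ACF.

The largest autocorrelation is r_2 = 0.59, with weaker echoes at lags 4 (0.38) and 6 (0.28); the remaining lags stay at or below 0.24.
The dominant spike at lag 2 indicates a seasonal period of 2.

2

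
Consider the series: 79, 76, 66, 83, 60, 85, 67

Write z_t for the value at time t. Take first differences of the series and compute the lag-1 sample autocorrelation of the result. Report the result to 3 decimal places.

-0.833

First differences Δz: -3, -10, 17, -23, 25, -18
Mean of differences = -2.0000
Numerator Σ(Δz_t−Δz̄)(Δz_{t+1}−Δz̄) = -1542.0000
Denominator Σ(Δz_t−Δz̄)² = 1852.0000
r_1(Δz) = -1542.0000 / 1852.0000 = -0.833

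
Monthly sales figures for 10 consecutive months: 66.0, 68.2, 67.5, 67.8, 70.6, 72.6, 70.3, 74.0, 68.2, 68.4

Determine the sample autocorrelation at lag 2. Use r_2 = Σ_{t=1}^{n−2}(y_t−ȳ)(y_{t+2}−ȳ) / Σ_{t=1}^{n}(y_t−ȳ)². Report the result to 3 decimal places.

0.206

Mean ȳ = (66.0 + 68.2 + 67.5 + 67.8 + 70.6 + 72.6 + 70.3 + 74.0 + 68.2 + 68.4)/10 = 69.3600
Numerator Σ_{t=1}^{8}(y_t−ȳ)(y_{t+2}−ȳ) = 11.3528
Denominator Σ(y_t−ȳ)² = 55.2440
r_2 = 11.3528 / 55.2440 = 0.206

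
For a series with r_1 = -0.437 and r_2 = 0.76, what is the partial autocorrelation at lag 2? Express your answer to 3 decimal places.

0.703

φ_{22} = (r_2 − r_1²) / (1 − r_1²)
r_1² = (-0.437)² = 0.190969
Numerator = 0.76 − 0.1910 = 0.5690; denominator = 1 − 0.1910 = 0.8090
φ_{22} = 0.5690 / 0.8090 = 0.703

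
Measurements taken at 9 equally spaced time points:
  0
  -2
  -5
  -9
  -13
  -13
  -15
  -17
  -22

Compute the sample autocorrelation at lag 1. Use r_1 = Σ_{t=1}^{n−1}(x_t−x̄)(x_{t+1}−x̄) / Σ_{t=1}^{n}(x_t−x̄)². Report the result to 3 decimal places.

Mean x̄ = (0 − 2 − 5 − 9 − 13 − 13 − 15 − 17 − 22)/9 = -10.6667
Numerator Σ_{t=1}^{8}(x_t−x̄)(x_{t+1}−x̄) = 261.8889
Denominator Σ(x_t−x̄)² = 422.0000
r_1 = 261.8889 / 422.0000 = 0.621

0.621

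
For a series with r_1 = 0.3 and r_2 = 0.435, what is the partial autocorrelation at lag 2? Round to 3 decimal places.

0.379

φ_{22} = (r_2 − r_1²) / (1 − r_1²)
r_1² = (0.3)² = 0.09
Numerator = 0.435 − 0.0900 = 0.3450; denominator = 1 − 0.0900 = 0.9100
φ_{22} = 0.3450 / 0.9100 = 0.379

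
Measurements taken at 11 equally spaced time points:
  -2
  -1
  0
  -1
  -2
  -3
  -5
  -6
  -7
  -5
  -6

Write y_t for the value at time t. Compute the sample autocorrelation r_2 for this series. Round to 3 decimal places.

Mean ȳ = (-2 − 1 + 0 − 1 − 2 − 3 − 5 − 6 − 7 − 5 − 6)/11 = -3.4545
Numerator Σ_{t=1}^{9}(y_t−ȳ)(y_{t+2}−ȳ) = 32.2231
Denominator Σ(y_t−ȳ)² = 58.7273
r_2 = 32.2231 / 58.7273 = 0.549

0.549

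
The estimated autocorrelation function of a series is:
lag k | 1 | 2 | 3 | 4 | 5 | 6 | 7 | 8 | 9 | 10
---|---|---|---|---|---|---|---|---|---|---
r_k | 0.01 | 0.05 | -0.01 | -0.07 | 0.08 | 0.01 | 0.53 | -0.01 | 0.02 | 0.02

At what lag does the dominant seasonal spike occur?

7

The largest autocorrelation is r_7 = 0.53; the remaining lags stay at or below 0.08.
The dominant spike at lag 7 indicates a seasonal period of 7.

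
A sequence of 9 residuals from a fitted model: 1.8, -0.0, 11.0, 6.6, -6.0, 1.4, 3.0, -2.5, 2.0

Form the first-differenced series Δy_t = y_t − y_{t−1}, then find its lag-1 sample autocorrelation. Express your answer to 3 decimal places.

First differences Δy: -1.8, 11.0, -4.4, -12.6, 7.4, 1.6, -5.5, 4.5
Mean of differences = 0.0250
Numerator Σ(Δy_t−Δȳ)(Δy_{t+1}−Δȳ) = -127.6481
Denominator Σ(Δy_t−Δȳ)² = 410.1750
r_1(Δy) = -127.6481 / 410.1750 = -0.311

-0.311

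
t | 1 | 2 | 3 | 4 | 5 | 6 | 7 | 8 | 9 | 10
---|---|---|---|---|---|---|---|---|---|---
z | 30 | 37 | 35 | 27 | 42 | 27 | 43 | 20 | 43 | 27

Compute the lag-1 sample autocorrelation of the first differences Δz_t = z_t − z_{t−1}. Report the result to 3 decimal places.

-0.864

First differences Δz: 7, -2, -8, 15, -15, 16, -23, 23, -16
Mean of differences = -0.3333
Numerator Σ(Δz_t−Δz̄)(Δz_{t+1}−Δz̄) = -1846.1111
Denominator Σ(Δz_t−Δz̄)² = 2136.0000
r_1(Δz) = -1846.1111 / 2136.0000 = -0.864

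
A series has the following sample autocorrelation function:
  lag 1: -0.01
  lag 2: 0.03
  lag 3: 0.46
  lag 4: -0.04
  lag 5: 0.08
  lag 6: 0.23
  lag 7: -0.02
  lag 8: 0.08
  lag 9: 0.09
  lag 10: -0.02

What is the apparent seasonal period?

The largest autocorrelation is r_3 = 0.46, with a weaker echo at lag 6 (0.23); the remaining lags stay at or below 0.09.
The dominant spike at lag 3 indicates a seasonal period of 3.

3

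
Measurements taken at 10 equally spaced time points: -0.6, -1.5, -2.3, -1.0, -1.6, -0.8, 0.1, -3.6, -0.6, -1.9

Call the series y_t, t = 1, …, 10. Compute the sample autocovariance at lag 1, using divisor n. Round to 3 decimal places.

-0.511

Mean ȳ = (-0.6 − 1.5 − 2.3 − 1.0 − 1.6 − 0.8 + 0.1 − 3.6 − 0.6 − 1.9)/10 = -1.3800
Σ_{t=1}^{9}(y_t−ȳ)(y_{t+1}−ȳ) = -5.1084
γ_1 = -5.1084 / 10 = -0.511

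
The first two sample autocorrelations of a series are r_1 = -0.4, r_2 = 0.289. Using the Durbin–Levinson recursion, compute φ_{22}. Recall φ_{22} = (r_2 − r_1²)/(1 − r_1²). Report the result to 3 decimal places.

0.154

φ_{22} = (r_2 − r_1²) / (1 − r_1²)
r_1² = (-0.4)² = 0.16
Numerator = 0.289 − 0.1600 = 0.1290; denominator = 1 − 0.1600 = 0.8400
φ_{22} = 0.1290 / 0.8400 = 0.154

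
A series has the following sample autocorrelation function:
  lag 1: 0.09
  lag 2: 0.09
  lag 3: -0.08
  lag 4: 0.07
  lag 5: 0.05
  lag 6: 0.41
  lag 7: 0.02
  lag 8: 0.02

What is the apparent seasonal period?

The largest autocorrelation is r_6 = 0.41; the remaining lags stay at or below 0.09.
The dominant spike at lag 6 indicates a seasonal period of 6.

6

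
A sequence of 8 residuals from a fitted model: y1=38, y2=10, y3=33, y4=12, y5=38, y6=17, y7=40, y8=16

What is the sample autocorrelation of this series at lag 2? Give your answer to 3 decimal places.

0.665

Mean ȳ = (38 + 10 + 33 + 12 + 38 + 17 + 40 + 16)/8 = 25.5000
Deviations from mean: 12.5000, -15.5000, 7.5000, -13.5000, 12.5000, -8.5000, 14.5000, -9.5000
Numerator Σ_{t=1}^{6}(y_t−ȳ)(y_{t+2}−ȳ) = 773.5000
Denominator Σ(y_t−ȳ)² = 1164.0000
r_2 = 773.5000 / 1164.0000 = 0.665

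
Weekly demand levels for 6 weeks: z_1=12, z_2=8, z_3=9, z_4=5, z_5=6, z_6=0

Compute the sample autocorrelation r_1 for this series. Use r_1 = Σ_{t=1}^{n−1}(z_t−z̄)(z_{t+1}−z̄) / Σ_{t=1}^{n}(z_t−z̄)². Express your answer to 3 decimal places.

Mean z̄ = (12 + 8 + 9 + 5 + 6 + 0)/6 = 6.6667
Deviations from mean: 5.3333, 1.3333, 2.3333, -1.6667, -0.6667, -6.6667
Σ(z_t−z̄)(z_{t+1}−z̄) = (7.1111) + (3.1111) + (-3.8889) + (1.1111) + (4.4444) = 11.8889
Denominator Σ(z_t−z̄)² = 83.3333
r_1 = 11.8889 / 83.3333 = 0.143

0.143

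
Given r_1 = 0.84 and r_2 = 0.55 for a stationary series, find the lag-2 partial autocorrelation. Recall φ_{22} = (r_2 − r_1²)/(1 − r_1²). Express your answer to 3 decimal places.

-0.529

φ_{22} = (r_2 − r_1²) / (1 − r_1²)
r_1² = (0.84)² = 0.7056
Numerator = 0.55 − 0.7056 = -0.1556; denominator = 1 − 0.7056 = 0.2944
φ_{22} = -0.1556 / 0.2944 = -0.529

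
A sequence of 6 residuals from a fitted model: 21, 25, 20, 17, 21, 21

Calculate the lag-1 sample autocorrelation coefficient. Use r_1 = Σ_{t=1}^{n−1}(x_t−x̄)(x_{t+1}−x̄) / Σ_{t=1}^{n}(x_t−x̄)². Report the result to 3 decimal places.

Mean x̄ = (21 + 25 + 20 + 17 + 21 + 21)/6 = 20.8333
Deviations from mean: 0.1667, 4.1667, -0.8333, -3.8333, 0.1667, 0.1667
Numerator Σ_{t=1}^{5}(x_t−x̄)(x_{t+1}−x̄) = -0.1944
Denominator Σ(x_t−x̄)² = 32.8333
r_1 = -0.1944 / 32.8333 = -0.006

-0.006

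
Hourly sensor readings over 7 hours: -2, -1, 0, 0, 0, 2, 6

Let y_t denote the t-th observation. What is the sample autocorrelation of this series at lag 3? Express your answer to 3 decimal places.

Mean ȳ = (-2 − 1 + 0 + 0 + 0 + 2 + 6)/7 = 0.7143
Deviations from mean: -2.7143, -1.7143, -0.7143, -0.7143, -0.7143, 1.2857, 5.2857
Σ(y_t−ȳ)(y_{t+3}−ȳ) = (1.9388) + (1.2245) + (-0.9184) + (-3.7755) = -1.5306
Denominator Σ(y_t−ȳ)² = 41.4286
r_3 = -1.5306 / 41.4286 = -0.037

-0.037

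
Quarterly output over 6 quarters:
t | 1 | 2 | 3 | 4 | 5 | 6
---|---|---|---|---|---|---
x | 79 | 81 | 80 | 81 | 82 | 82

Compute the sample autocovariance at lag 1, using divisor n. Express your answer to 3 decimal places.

0.162

Mean x̄ = (79 + 81 + 80 + 81 + 82 + 82)/6 = 80.8333
Deviations: -1.8333, 0.1667, -0.8333, 0.1667, 1.1667, 1.1667
Σ_{t=1}^{5}(x_t−x̄)(x_{t+1}−x̄) = 0.9722
γ_1 = 0.9722 / 6 = 0.162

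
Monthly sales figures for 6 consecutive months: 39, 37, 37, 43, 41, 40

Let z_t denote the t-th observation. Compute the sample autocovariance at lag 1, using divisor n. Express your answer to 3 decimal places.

0.792

Mean z̄ = (39 + 37 + 37 + 43 + 41 + 40)/6 = 39.5000
Σ_{t=1}^{5}(z_t−z̄)(z_{t+1}−z̄) = 4.7500
γ_1 = 4.7500 / 6 = 0.792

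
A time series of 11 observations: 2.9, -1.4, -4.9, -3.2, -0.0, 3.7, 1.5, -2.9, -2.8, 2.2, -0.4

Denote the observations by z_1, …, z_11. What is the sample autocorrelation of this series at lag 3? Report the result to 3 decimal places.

Mean z̄ = (2.9 − 1.4 − 4.9 − 3.2 − 0.0 + 3.7 + 1.5 − 2.9 − 2.8 + 2.2 − 0.4)/11 = -0.4818
Numerator Σ_{t=1}^{8}(z_t−z̄)(z_{t+3}−z̄) = -39.2401
Denominator Σ(z_t−z̄)² = 79.2564
r_3 = -39.2401 / 79.2564 = -0.495

-0.495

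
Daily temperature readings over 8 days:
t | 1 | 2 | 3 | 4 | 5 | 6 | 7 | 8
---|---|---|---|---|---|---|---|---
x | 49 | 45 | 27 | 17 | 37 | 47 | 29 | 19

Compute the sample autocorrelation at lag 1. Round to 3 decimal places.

0.184

Mean x̄ = (49 + 45 + 27 + 17 + 37 + 47 + 29 + 19)/8 = 33.7500
Deviations from mean: 15.2500, 11.2500, -6.7500, -16.7500, 3.2500, 13.2500, -4.7500, -14.7500
Σ(x_t−x̄)(x_{t+1}−x̄) = (171.5625) + (-75.9375) + (113.0625) + (-54.4375) + (43.0625) + (-62.9375) + (70.0625) = 204.4375
Denominator Σ(x_t−x̄)² = 1111.5000
r_1 = 204.4375 / 1111.5000 = 0.184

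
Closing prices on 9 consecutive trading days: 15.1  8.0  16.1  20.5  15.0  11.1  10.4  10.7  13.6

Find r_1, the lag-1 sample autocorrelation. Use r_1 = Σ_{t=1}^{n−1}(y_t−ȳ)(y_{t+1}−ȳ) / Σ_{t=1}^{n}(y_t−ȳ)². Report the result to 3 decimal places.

Mean ȳ = (15.1 + 8.0 + 16.1 + 20.5 + 15.0 + 11.1 + 10.4 + 10.7 + 13.6)/9 = 13.3889
Numerator Σ_{t=1}^{8}(y_t−ȳ)(y_{t+1}−ȳ) = 17.5277
Denominator Σ(y_t−ȳ)² = 113.9289
r_1 = 17.5277 / 113.9289 = 0.154

0.154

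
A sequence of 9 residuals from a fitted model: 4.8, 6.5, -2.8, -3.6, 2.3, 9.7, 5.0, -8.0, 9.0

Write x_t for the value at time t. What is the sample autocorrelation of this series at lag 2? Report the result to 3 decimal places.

-0.468

Mean x̄ = (4.8 + 6.5 − 2.8 − 3.6 + 2.3 + 9.7 + 5.0 − 8.0 + 9.0)/9 = 2.5444
Numerator Σ_{t=1}^{7}(x_t−x̄)(x_{t+2}−x̄) = -139.2195
Denominator Σ(x_t−x̄)² = 297.2022
r_2 = -139.2195 / 297.2022 = -0.468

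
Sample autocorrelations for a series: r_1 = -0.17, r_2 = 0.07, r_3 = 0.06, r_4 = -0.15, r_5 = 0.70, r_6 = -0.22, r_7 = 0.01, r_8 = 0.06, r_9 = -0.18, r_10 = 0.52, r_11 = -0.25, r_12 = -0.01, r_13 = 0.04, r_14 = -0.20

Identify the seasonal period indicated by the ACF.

5

The largest autocorrelation is r_5 = 0.70, with a weaker echo at lag 10 (0.52); the remaining lags stay at or below 0.07.
The dominant spike at lag 5 indicates a seasonal period of 5.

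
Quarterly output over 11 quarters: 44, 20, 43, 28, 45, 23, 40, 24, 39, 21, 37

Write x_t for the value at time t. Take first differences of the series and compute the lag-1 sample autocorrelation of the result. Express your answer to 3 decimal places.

-0.861

First differences Δx: -24, 23, -15, 17, -22, 17, -16, 15, -18, 16
Mean of differences = -0.7000
Numerator Σ(Δx_t−Δx̄)(Δx_{t+1}−Δx̄) = -2969.7900
Denominator Σ(Δx_t−Δx̄)² = 3448.1000
r_1(Δx) = -2969.7900 / 3448.1000 = -0.861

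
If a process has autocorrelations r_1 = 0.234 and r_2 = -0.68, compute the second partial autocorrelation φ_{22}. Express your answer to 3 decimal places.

-0.777

φ_{22} = (r_2 − r_1²) / (1 − r_1²)
r_1² = (0.234)² = 0.054756
Numerator = -0.68 − 0.0548 = -0.7348; denominator = 1 − 0.0548 = 0.9452
φ_{22} = -0.7348 / 0.9452 = -0.777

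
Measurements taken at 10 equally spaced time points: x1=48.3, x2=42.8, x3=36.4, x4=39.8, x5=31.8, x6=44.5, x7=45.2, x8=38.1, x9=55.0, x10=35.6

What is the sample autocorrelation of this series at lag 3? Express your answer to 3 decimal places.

Mean x̄ = (48.3 + 42.8 + 36.4 + 39.8 + 31.8 + 44.5 + 45.2 + 38.1 + 55.0 + 35.6)/10 = 41.7500
Σ(x_t−x̄)(x_{t+3}−x̄) = (-12.7725) + (-10.4475) + (-14.7125) + (-6.7275) + (36.3175) + (36.4375) + (-21.2175) = 6.8775
Denominator Σ(x_t−x̄)² = 421.6050
r_3 = 6.8775 / 421.6050 = 0.016

0.016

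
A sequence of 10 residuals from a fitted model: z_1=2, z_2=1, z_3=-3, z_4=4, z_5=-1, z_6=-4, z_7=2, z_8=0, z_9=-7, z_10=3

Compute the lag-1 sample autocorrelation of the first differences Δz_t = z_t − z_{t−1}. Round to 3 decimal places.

-0.447

First differences Δz: -1, -4, 7, -5, -3, 6, -2, -7, 10
Mean of differences = 0.1111
Numerator Σ(Δz_t−Δz̄)(Δz_{t+1}−Δz̄) = -129.1235
Denominator Σ(Δz_t−Δz̄)² = 288.8889
r_1(Δz) = -129.1235 / 288.8889 = -0.447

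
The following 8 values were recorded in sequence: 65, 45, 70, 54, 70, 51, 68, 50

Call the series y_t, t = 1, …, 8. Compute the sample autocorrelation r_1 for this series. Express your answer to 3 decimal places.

-0.813

Mean ȳ = (65 + 45 + 70 + 54 + 70 + 51 + 68 + 50)/8 = 59.1250
Σ(y_t−ȳ)(y_{t+1}−ȳ) = (-82.9844) + (-153.6094) + (-55.7344) + (-55.7344) + (-88.3594) + (-72.1094) + (-80.9844) = -589.5156
Denominator Σ(y_t−ȳ)² = 724.8750
r_1 = -589.5156 / 724.8750 = -0.813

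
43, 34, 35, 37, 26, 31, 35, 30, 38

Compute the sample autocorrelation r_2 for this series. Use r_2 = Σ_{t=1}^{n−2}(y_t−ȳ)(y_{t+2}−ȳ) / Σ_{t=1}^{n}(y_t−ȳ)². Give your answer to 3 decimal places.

Mean ȳ = (43 + 34 + 35 + 37 + 26 + 31 + 35 + 30 + 38)/9 = 34.3333
Σ(y_t−ȳ)(y_{t+2}−ȳ) = (5.7778) + (-0.8889) + (-5.5556) + (-8.8889) + (-5.5556) + (14.4444) + (2.4444) = 1.7778
Denominator Σ(y_t−ȳ)² = 196.0000
r_2 = 1.7778 / 196.0000 = 0.009

0.009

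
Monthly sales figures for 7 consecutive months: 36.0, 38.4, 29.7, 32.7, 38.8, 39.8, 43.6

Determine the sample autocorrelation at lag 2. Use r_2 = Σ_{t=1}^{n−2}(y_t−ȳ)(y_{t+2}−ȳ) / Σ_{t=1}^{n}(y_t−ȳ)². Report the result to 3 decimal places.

-0.093

Mean ȳ = (36.0 + 38.4 + 29.7 + 32.7 + 38.8 + 39.8 + 43.6)/7 = 37.0000
Numerator Σ_{t=1}^{5}(y_t−ȳ)(y_{t+2}−ȳ) = -12.0200
Denominator Σ(y_t−ȳ)² = 129.3800
r_2 = -12.0200 / 129.3800 = -0.093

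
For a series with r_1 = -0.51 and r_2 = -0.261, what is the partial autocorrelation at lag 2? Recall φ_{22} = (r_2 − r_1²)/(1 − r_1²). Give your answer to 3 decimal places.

φ_{22} = (r_2 − r_1²) / (1 − r_1²)
r_1² = (-0.51)² = 0.2601
Numerator = -0.261 − 0.2601 = -0.5211; denominator = 1 − 0.2601 = 0.7399
φ_{22} = -0.5211 / 0.7399 = -0.704

-0.704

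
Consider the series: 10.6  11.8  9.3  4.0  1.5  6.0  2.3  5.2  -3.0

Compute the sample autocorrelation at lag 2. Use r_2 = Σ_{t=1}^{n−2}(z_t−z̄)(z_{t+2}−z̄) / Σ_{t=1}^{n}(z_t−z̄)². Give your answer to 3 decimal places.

0.182

Mean z̄ = (10.6 + 11.8 + 9.3 + 4.0 + 1.5 + 6.0 + 2.3 + 5.2 − 3.0)/9 = 5.3000
Σ(z_t−z̄)(z_{t+2}−z̄) = (21.2000) + (-8.4500) + (-15.2000) + (-0.9100) + (11.4000) + (-0.0700) + (24.9000) = 32.8700
Denominator Σ(z_t−z̄)² = 180.8600
r_2 = 32.8700 / 180.8600 = 0.182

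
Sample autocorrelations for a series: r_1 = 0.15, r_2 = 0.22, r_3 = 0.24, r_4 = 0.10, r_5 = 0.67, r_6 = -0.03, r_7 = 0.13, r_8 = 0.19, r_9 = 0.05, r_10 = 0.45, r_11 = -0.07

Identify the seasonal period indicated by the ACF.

The largest autocorrelation is r_5 = 0.67, with a weaker echo at lag 10 (0.45); the remaining lags stay at or below 0.24.
The dominant spike at lag 5 indicates a seasonal period of 5.

5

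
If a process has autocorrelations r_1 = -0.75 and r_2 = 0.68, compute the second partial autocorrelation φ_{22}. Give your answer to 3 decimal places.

0.269

φ_{22} = (r_2 − r_1²) / (1 − r_1²)
r_1² = (-0.75)² = 0.5625
Numerator = 0.68 − 0.5625 = 0.1175; denominator = 1 − 0.5625 = 0.4375
φ_{22} = 0.1175 / 0.4375 = 0.269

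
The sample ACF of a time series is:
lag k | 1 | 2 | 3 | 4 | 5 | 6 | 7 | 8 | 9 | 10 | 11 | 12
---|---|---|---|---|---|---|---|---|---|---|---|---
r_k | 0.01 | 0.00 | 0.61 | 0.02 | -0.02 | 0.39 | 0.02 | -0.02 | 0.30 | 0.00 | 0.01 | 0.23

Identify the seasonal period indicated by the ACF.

The largest autocorrelation is r_3 = 0.61, with weaker echoes at lags 6 (0.39), 9 (0.30) and 12 (0.23); the remaining lags stay at or below 0.02.
The dominant spike at lag 3 indicates a seasonal period of 3.

3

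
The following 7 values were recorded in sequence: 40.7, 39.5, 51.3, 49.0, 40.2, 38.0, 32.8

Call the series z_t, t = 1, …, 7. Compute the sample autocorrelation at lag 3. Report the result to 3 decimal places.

Mean z̄ = (40.7 + 39.5 + 51.3 + 49.0 + 40.2 + 38.0 + 32.8)/7 = 41.6429
Deviations from mean: -0.9429, -2.1429, 9.6571, 7.3571, -1.4429, -3.6429, -8.8429
Numerator Σ_{t=1}^{4}(z_t−z̄)(z_{t+3}−z̄) = -104.0827
Denominator Σ(z_t−z̄)² = 246.4171
r_3 = -104.0827 / 246.4171 = -0.422

-0.422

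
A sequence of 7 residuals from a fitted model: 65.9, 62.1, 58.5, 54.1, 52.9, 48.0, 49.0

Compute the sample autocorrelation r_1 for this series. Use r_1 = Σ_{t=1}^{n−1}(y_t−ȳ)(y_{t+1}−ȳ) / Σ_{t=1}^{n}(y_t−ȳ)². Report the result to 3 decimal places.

Mean ȳ = (65.9 + 62.1 + 58.5 + 54.1 + 52.9 + 48.0 + 49.0)/7 = 55.7857
Deviations from mean: 10.1143, 6.3143, 2.7143, -1.6857, -2.8857, -7.7857, -6.7857
Σ(y_t−ȳ)(y_{t+1}−ȳ) = (63.8645) + (17.1388) + (-4.5755) + (4.8645) + (22.4673) + (52.8316) = 156.5912
Denominator Σ(y_t−ȳ)² = 267.3686
r_1 = 156.5912 / 267.3686 = 0.586

0.586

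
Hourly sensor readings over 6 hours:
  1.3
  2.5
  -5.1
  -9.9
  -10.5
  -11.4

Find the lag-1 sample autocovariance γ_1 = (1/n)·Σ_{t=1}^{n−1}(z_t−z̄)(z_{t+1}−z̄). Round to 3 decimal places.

17.887

Mean z̄ = (1.3 + 2.5 − 5.1 − 9.9 − 10.5 − 11.4)/6 = -5.5167
Deviations: 6.8167, 8.0167, 0.4167, -4.3833, -4.9833, -5.8833
Σ_{t=1}^{5}(z_t−z̄)(z_{t+1}−z̄) = 107.3231
γ_1 = 107.3231 / 6 = 17.887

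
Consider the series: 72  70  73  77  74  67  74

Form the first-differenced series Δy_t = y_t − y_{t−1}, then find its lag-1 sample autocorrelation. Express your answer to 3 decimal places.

-0.245

First differences Δy: -2, 3, 4, -3, -7, 7
Mean of differences = 0.3333
Numerator Σ(Δy_t−Δȳ)(Δy_{t+1}−Δȳ) = -33.1111
Denominator Σ(Δy_t−Δȳ)² = 135.3333
r_1(Δy) = -33.1111 / 135.3333 = -0.245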